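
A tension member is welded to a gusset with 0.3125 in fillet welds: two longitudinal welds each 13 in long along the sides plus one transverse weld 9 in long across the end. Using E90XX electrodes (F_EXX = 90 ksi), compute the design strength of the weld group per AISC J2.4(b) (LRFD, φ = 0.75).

t_e = 0.707 × 0.3125 = 0.2209 in.
R_nwl = 0.6 × 90 × 0.2209 × 26 = 310.2 kip (longitudinal, 2 welds).
R_nwt = 0.6 × 90 × 0.2209 × 9 = 107.4 kip (transverse, base value).
(i) R_nwl + R_nwt = 417.6 kip; (ii) 0.85 R_nwl + 1.5 R_nwt = 424.7 kip.
R_n = max = 424.7 kip [governs: (ii)]; φR_n = 318.5 kip.

φR_n ≈ 319 kip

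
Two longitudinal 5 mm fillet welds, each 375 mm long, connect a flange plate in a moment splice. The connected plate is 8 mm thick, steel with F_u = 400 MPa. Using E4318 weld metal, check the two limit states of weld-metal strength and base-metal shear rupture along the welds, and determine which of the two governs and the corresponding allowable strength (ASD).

R_n/Ω ≈ 342 kN (weld metal governs)

E43XX → F_EXX = 430 MPa.
t_e = 0.707 × 5 = 3.535 mm; L = 750 mm.
Weld metal: R_n/Ω = (1/2.0) × 0.6 × 430 × 3.535 × 750 × 10⁻³ = 342 kN.
Base metal (shear rupture): R_n/Ω = (1/2.0) × 0.6 × 400 × 8 × 750 × 10⁻³ = 720 kN.
Governing: weld metal.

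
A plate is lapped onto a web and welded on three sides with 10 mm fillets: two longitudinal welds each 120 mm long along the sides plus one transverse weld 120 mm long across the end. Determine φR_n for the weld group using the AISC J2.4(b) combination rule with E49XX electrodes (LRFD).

E49XX → F_EXX = 490 MPa.
t_e = 0.707 × 10 = 7.07 mm.
R_nwl = 0.6 × 490 × 7.07 × 240 × 10⁻³ = 498.9 kN (longitudinal, 2 welds).
R_nwt = 0.6 × 490 × 7.07 × 120 × 10⁻³ = 249.4 kN (transverse, base value).
(i) R_nwl + R_nwt = 748.3 kN; (ii) 0.85 R_nwl + 1.5 R_nwt = 798.2 kN.
R_n = max = 798.2 kN [governs: (ii)]; φR_n = 598.6 kN.

φR_n ≈ 599 kN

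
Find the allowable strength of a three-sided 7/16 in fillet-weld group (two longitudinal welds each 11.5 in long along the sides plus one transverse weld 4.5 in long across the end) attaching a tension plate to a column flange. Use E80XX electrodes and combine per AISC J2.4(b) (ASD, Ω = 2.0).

E80XX → F_EXX = 80 ksi.
t_e = 0.707 × 0.4375 = 0.3093 in.
R_nwl = 0.6 × 80 × 0.3093 × 23 = 341.5 kips (longitudinal, 2 welds).
R_nwt = 0.6 × 80 × 0.3093 × 4.5 = 66.81 kips (transverse, base value).
(i) R_nwl + R_nwt = 408.3 kips; (ii) 0.85 R_nwl + 1.5 R_nwt = 390.5 kips.
R_n = max = 408.3 kips [governs: (i)]; R_n/Ω = 204.1 kips.

R_n/Ω ≈ 204 kips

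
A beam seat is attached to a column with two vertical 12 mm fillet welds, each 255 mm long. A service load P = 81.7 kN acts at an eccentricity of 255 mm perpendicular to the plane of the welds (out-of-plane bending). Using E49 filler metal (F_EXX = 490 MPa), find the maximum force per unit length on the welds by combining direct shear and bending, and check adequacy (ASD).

L_w = 2 × 255 = 510 mm; section modulus (unit throat) S = 2 × L²/6 = 21680 mm².
Direct shear f_v = P/L_w = 81.7×10³/510 = 160.2 N/mm.
Moment M = P × e = 81.7×10³ × 255 = 20834000 N·mm; bending f_b = M/S = 961.2 N/mm.
f_max = √(f_v² + f_b²) = √(160.2² + 961.2²) = 974.4 N/mm.
r_n/Ω = (1/2.0) × 0.6 × 490 × (0.707 × 12) = 1247 N/mm → adequate.

f_max ≈ 974 N/mm; adequate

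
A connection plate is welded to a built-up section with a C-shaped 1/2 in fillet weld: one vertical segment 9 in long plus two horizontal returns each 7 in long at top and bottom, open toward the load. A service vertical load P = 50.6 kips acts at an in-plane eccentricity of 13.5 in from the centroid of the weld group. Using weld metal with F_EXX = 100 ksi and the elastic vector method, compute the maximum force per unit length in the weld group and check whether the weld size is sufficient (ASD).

Total weld length L_w = 23 in. Treat welds as unit-width lines.
Centroid: x̄ = 2×7×3.5 / 23 = 2.13 in from the vertical weld.
Polar moment about centroid: J = I_x + I_y = [9³/12 + 2×7×4.5²] + [9×2.13² + 2(7³/12 + 7×1.37²)] = 468.5 in³.
Direct shear f_v = P/L_w = 50.6 / 23 = 2.2 kip/in (vertical).
Torsion M = P·e = 50.6 × 13.5 = 683.1 kip·in.
Critical point at (x, y) = (4.87, 4.5) from centroid. f_tx = M·y/J = 6.561 kip/in; f_ty = M·x/J = 7.1 kip/in.
Resultant f_max = √[f_tx² + (f_v + f_ty)²] = √[6.561² + (2.2 + 7.1)²] = 11.38 kip/in.
Capacity per unit length: r_n/Ω = (1/2.0) × 0.6 × 100 × (0.707 × 0.5) = 10.6 kip/in.
11.38 > 10.6 → NOT adequate.

f_max ≈ 11.4 kip/in; NOT adequate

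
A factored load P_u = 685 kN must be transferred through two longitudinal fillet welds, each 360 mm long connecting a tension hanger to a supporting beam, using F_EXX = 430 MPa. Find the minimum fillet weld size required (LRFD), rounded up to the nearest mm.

w = 7 mm

Total weld length L = 720 mm.
Required throat t_e = P_u / (φ × 0.6 F_EXX × L) = 685 / (0.75 × 0.6 × 430 × 720 × 10⁻³) = 4.917 mm.
Required leg w = t_e / 0.707 = 6.954 mm → use 7 mm.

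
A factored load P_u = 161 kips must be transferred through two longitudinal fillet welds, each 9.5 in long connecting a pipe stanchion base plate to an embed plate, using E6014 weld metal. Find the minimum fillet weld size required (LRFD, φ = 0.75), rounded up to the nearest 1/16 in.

w = 1/2 in

E60XX → F_EXX = 60 ksi.
Total weld length L = 19 in.
Required throat t_e = P_u / (φ × 0.6 F_EXX × L) = 161 / (0.75 × 0.6 × 60 × 19) = 0.3138 in.
Required leg w = t_e / 0.707 = 0.4439 in → use 1/2 in.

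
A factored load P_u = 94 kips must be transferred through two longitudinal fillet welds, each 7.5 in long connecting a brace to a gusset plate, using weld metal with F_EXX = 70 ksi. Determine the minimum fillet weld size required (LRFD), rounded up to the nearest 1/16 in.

w = 5/16 in

Total weld length L = 15 in.
Required throat t_e = P_u / (φ × 0.6 F_EXX × L) = 94 / (0.75 × 0.6 × 70 × 15) = 0.1989 in.
Required leg w = t_e / 0.707 = 0.2814 in → use 5/16 in.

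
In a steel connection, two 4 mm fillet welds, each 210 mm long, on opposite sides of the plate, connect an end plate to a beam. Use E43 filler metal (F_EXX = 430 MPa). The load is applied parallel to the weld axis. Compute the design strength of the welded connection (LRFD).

Effective throat t_e = 0.707 × 4 = 2.828 mm.
Total length L = 420 mm; A_we = 2.828 × 420 = 1188 mm².
F_nw = 0.6 F_EXX = 0.6 × 430 = 258 MPa.
φR_n = 0.75 × 258 × 1188 × 10⁻³ = 229.8 kN.

φR_n ≈ 230 kN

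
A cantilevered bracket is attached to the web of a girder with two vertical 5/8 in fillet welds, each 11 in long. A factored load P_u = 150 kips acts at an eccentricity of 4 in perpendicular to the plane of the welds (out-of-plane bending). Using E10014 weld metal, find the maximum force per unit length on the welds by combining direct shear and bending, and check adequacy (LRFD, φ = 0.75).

f_max ≈ 16.4 kip/in; adequate

E100XX → F_EXX = 100 ksi.
L_w = 2 × 11 = 22 in; section modulus (unit throat) S = 2 × L²/6 = 40.33 in².
Direct shear f_v = P/L_w = 150/22 = 6.818 kip/in.
Moment M = P × e = 150 × 4 = 600 kip·in; bending f_b = M/S = 14.88 kip/in.
f_max = √(f_v² + f_b²) = √(6.818² + 14.88²) = 16.36 kip/in.
φr_n = 0.75 × 0.6 × 100 × (0.707 × 0.625) = 19.88 kip/in → adequate.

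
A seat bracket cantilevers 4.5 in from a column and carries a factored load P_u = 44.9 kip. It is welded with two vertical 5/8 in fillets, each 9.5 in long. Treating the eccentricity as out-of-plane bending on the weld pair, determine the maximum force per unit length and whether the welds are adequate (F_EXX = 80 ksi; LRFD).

L_w = 2 × 9.5 = 19 in; section modulus (unit throat) S = 2 × L²/6 = 30.08 in².
Direct shear f_v = P/L_w = 44.9/19 = 2.363 kip/in.
Moment M = P × e = 44.9 × 4.5 = 202.05 kip·in; bending f_b = M/S = 6.716 kip/in.
f_max = √(f_v² + f_b²) = √(2.363² + 6.716²) = 7.12 kip/in.
φr_n = 0.75 × 0.6 × 80 × (0.707 × 0.625) = 15.91 kip/in → adequate.

f_max ≈ 7.12 kip/in; adequate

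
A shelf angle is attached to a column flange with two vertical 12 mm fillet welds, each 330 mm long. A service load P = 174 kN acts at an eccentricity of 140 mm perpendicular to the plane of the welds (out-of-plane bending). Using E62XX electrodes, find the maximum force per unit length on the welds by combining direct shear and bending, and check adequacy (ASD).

E62XX → F_EXX = 620 MPa.
L_w = 2 × 330 = 660 mm; section modulus (unit throat) S = 2 × L²/6 = 36300 mm².
Direct shear f_v = P/L_w = 174×10³/660 = 263.6 N/mm.
Moment M = P × e = 174×10³ × 140 = 24360000 N·mm; bending f_b = M/S = 671.1 N/mm.
f_max = √(f_v² + f_b²) = √(263.6² + 671.1²) = 721 N/mm.
r_n/Ω = (1/2.0) × 0.6 × 620 × (0.707 × 12) = 1578 N/mm → adequate.

f_max ≈ 721 N/mm; adequate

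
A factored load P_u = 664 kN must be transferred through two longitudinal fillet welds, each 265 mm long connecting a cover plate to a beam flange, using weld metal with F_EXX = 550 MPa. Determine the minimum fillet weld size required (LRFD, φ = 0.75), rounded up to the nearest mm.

w = 8 mm

Total weld length L = 530 mm.
Required throat t_e = P_u / (φ × 0.6 F_EXX × L) = 664 / (0.75 × 0.6 × 550 × 530 × 10⁻³) = 5.062 mm.
Required leg w = t_e / 0.707 = 7.16 mm → use 8 mm.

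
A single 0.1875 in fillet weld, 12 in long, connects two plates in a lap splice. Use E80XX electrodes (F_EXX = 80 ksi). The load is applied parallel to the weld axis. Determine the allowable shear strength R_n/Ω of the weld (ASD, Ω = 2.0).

R_n/Ω ≈ 38.2 kip

Effective throat t_e = 0.707 × 0.1875 = 0.1326 in.
Total length L = 12 in; A_we = 0.1326 × 12 = 1.591 in².
F_nw = 0.6 F_EXX = 0.6 × 80 = 48 ksi.
R_n = 48 × 1.591 = 76.36 kip; R_n/Ω = 76.36/2.0 = 38.18 kip.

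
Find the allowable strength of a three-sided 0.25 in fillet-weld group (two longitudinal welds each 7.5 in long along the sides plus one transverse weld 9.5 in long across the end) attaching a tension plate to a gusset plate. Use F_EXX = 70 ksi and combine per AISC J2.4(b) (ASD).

t_e = 0.707 × 0.25 = 0.1767 in.
R_nwl = 0.6 × 70 × 0.1767 × 15 = 111.4 kip (longitudinal, 2 welds).
R_nwt = 0.6 × 70 × 0.1767 × 9.5 = 70.52 kip (transverse, base value).
(i) R_nwl + R_nwt = 181.9 kip; (ii) 0.85 R_nwl + 1.5 R_nwt = 200.4 kip.
R_n = max = 200.4 kip [governs: (ii)]; R_n/Ω = 100.2 kip.

R_n/Ω ≈ 100 kip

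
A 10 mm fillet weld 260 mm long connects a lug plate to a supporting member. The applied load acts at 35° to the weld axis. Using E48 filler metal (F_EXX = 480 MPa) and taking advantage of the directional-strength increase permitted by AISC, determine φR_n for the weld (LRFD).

t_e = 0.707 × 10 = 7.07 mm; A_we = 7.07 × 260 = 1838 mm².
Directional factor: 1.0 + 0.5 sin^1.5(35°) = 1.217.
F_nw = 0.6 × 480 × 1.217 = 350.6 MPa.
φR_n = 0.75 × 350.6 × 1838 × 10⁻³ = 483.3 kN.

φR_n ≈ 483 kN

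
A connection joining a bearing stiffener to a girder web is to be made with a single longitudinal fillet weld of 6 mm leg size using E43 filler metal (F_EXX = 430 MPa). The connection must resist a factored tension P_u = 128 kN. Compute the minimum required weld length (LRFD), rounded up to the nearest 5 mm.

L = 160 mm

Throat t_e = 0.707 × 6 = 4.242 mm.
φr_n = 0.75 × 0.6 × 430 × 4.242 × 10⁻³ = 0.8208 kN/mm.
L_req = P_u / φr_n = 128 / 0.8208 = 155.9 mm total.
Round up → use L = 160 mm.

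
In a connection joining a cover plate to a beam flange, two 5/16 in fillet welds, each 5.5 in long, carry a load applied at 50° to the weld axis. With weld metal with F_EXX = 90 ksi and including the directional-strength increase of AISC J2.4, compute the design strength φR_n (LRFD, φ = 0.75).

φR_n ≈ 131 kips

t_e = 0.707 × 0.3125 = 0.2209 in; A_we = 0.2209 × 11 = 2.43 in².
Directional factor: 1.0 + 0.5 sin^1.5(50°) = 1.335.
F_nw = 0.6 × 90 × 1.335 = 72.1 ksi.
φR_n = 0.75 × 72.1 × 2.43 = 131.4 kips.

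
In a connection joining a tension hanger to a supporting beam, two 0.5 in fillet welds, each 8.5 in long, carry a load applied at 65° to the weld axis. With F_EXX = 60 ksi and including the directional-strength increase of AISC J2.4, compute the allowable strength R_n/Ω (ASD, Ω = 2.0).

R_n/Ω ≈ 155 kips

t_e = 0.707 × 0.5 = 0.3535 in; A_we = 0.3535 × 17 = 6.01 in².
Directional factor: 1.0 + 0.5 sin^1.5(65°) = 1.431.
F_nw = 0.6 × 60 × 1.431 = 51.53 ksi.
R_n/Ω = (51.53 × 6.01) / 2.0 = 154.8 kips.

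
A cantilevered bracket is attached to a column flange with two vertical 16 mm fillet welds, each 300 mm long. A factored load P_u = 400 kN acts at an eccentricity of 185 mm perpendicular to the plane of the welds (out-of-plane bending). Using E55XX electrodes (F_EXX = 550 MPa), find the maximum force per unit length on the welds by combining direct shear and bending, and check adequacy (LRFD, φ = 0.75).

L_w = 2 × 300 = 600 mm; section modulus (unit throat) S = 2 × L²/6 = 30000 mm².
Direct shear f_v = P/L_w = 400×10³/600 = 666.7 N/mm.
Moment M = P × e = 400×10³ × 185 = 74000000 N·mm; bending f_b = M/S = 2467 N/mm.
f_max = √(f_v² + f_b²) = √(666.7² + 2467²) = 2555 N/mm.
φr_n = 0.75 × 0.6 × 550 × (0.707 × 16) = 2800 N/mm → adequate.

f_max ≈ 2560 N/mm; adequate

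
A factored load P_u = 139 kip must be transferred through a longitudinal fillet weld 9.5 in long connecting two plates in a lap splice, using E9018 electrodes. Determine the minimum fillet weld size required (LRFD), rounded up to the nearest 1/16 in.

E90XX → F_EXX = 90 ksi.
Total weld length L = 9.5 in.
Required throat t_e = P_u / (φ × 0.6 F_EXX × L) = 139 / (0.75 × 0.6 × 90 × 9.5) = 0.3613 in.
Required leg w = t_e / 0.707 = 0.511 in → use 9/16 in.

w = 9/16 in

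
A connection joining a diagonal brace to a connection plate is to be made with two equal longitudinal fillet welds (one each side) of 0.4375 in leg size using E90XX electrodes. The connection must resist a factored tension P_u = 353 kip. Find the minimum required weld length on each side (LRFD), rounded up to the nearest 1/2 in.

L = 14.5 in on each side

E90XX → F_EXX = 90 ksi.
Throat t_e = 0.707 × 0.4375 = 0.3093 in.
φr_n = 0.75 × 0.6 × 90 × 0.3093 = 12.53 kip/in.
L_req = P_u / φr_n = 353 / 12.53 = 28.18 in total.
Per side: 28.18 / 2 = 14.09 in.
Round up → use L = 14.5 in on each side.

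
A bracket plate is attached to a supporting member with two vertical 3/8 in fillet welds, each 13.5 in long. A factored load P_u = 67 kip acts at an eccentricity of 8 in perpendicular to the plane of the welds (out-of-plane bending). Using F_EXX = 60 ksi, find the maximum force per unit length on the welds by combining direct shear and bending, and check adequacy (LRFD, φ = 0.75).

f_max ≈ 9.17 kip/in; NOT adequate

L_w = 2 × 13.5 = 27 in; section modulus (unit throat) S = 2 × L²/6 = 60.75 in².
Direct shear f_v = P/L_w = 67/27 = 2.481 kip/in.
Moment M = P × e = 67 × 8 = 536 kip·in; bending f_b = M/S = 8.823 kip/in.
f_max = √(f_v² + f_b²) = √(2.481² + 8.823²) = 9.165 kip/in.
φr_n = 0.75 × 0.6 × 60 × (0.707 × 0.375) = 7.158 kip/in → NOT adequate.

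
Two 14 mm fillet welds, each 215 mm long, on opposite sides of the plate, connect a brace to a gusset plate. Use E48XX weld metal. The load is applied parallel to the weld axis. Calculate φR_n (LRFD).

E48XX → F_EXX = 480 MPa.
Effective throat t_e = 0.707 × 14 = 9.898 mm.
Total length L = 430 mm; A_we = 9.898 × 430 = 4256 mm².
F_nw = 0.6 F_EXX = 0.6 × 480 = 288 MPa.
φR_n = 0.75 × 288 × 4256 × 10⁻³ = 919.3 kN.

φR_n ≈ 919 kN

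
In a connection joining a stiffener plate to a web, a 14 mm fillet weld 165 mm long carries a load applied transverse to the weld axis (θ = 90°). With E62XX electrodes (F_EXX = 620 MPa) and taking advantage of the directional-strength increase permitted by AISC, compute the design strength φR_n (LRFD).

φR_n ≈ 683 kN

t_e = 0.707 × 14 = 9.898 mm; A_we = 9.898 × 165 = 1633 mm².
Directional factor: 1.0 + 0.5 sin^1.5(90°) = 1.5.
F_nw = 0.6 × 620 × 1.5 = 558 MPa.
φR_n = 0.75 × 558 × 1633 × 10⁻³ = 683.5 kN.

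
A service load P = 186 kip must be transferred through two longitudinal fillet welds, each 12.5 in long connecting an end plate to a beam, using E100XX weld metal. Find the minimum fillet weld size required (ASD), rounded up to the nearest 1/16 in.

E100XX → F_EXX = 100 ksi.
Total weld length L = 25 in.
Required throat t_e = P × Ω / (0.6 F_EXX × L) = 186 × 2.0 / (0.6 × 100 × 25) = 0.248 in.
Required leg w = t_e / 0.707 = 0.3508 in → use 3/8 in.

w = 3/8 in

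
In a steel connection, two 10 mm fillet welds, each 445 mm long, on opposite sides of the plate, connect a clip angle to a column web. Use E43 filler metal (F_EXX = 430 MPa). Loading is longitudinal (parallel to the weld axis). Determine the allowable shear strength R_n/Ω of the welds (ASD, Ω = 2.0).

Effective throat t_e = 0.707 × 10 = 7.07 mm.
Total length L = 890 mm; A_we = 7.07 × 890 = 6292 mm².
F_nw = 0.6 F_EXX = 0.6 × 430 = 258 MPa.
R_n = 258 × 6292 × 10⁻³ = 1623 kN; R_n/Ω = 1623/2.0 = 811.7 kN.

R_n/Ω ≈ 812 kN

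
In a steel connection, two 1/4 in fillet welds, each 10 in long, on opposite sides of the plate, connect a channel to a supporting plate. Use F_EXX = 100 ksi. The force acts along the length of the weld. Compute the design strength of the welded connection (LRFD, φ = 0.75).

φR_n ≈ 159 kips

Effective throat t_e = 0.707 × 0.25 = 0.1767 in.
Total length L = 20 in; A_we = 0.1767 × 20 = 3.535 in².
F_nw = 0.6 F_EXX = 0.6 × 100 = 60 ksi.
φR_n = 0.75 × 60 × 3.535 = 159.1 kips.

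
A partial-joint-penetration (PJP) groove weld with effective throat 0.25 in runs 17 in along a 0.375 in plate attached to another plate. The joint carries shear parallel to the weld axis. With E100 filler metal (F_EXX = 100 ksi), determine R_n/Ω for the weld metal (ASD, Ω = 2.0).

Effective throat (given) t_e = 0.25 in.
A_we = 0.25 × 17 = 4.25 in².
F_nw = 0.6 F_EXX = 60 ksi.
R_n/Ω = (60 × 4.25) / 2.0 = 127.5 kip.

R_n/Ω ≈ 128 kip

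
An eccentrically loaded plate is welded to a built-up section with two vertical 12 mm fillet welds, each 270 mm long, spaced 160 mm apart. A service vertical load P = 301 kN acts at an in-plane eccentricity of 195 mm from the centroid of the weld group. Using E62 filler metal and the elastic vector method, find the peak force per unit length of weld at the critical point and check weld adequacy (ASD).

f_max ≈ 1720 N/mm; NOT adequate

E62XX → F_EXX = 620 MPa.
Total weld length L_w = 540 mm. Treat welds as unit-width lines.
Polar moment about centroid: J = 2[d³/12 + d(b/2)²] = 2[270³/12 + 270×80²] = 6736000 mm³.
Direct shear f_v = P/L_w = 301×10³ / 540 = 557.4 N/mm (vertical).
Torsion M = P·e = 301×10³ × 195 = 58695000 N·mm.
Critical point at (x, y) = (80, 135) from centroid. f_tx = M·y/J = 1176 N/mm; f_ty = M·x/J = 697 N/mm.
Resultant f_max = √[f_tx² + (f_v + f_ty)²] = √[1176² + (557.4 + 697)²] = 1720 N/mm.
Capacity per unit length: r_n/Ω = (1/2.0) × 0.6 × 620 × (0.707 × 12) = 1578 N/mm.
1720 > 1578 → NOT adequate.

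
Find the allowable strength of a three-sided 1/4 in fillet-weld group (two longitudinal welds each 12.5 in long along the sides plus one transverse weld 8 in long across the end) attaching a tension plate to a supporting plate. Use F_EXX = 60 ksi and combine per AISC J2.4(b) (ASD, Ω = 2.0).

t_e = 0.707 × 0.25 = 0.1767 in.
R_nwl = 0.6 × 60 × 0.1767 × 25 = 159.1 kips (longitudinal, 2 welds).
R_nwt = 0.6 × 60 × 0.1767 × 8 = 50.9 kips (transverse, base value).
(i) R_nwl + R_nwt = 210 kips; (ii) 0.85 R_nwl + 1.5 R_nwt = 211.6 kips.
R_n = max = 211.6 kips [governs: (ii)]; R_n/Ω = 105.8 kips.

R_n/Ω ≈ 106 kips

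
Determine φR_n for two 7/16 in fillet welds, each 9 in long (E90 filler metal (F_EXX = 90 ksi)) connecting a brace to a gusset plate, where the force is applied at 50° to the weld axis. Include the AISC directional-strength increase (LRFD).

φR_n ≈ 301 kip

t_e = 0.707 × 0.4375 = 0.3093 in; A_we = 0.3093 × 18 = 5.568 in².
Directional factor: 1.0 + 0.5 sin^1.5(50°) = 1.335.
F_nw = 0.6 × 90 × 1.335 = 72.1 ksi.
φR_n = 0.75 × 72.1 × 5.568 = 301.1 kip.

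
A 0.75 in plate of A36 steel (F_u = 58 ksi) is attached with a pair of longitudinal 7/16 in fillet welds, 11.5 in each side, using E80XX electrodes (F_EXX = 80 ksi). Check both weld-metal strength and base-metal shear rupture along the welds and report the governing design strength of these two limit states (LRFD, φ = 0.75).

φR_n ≈ 256 kip (weld metal governs)

t_e = 0.707 × 0.4375 = 0.3093 in; L = 23 in.
Weld metal: φR_n = 0.75 × 0.6 × 80 × 0.3093 × 23 = 256.1 kip.
Base metal (shear rupture): φR_n = 0.75 × 0.6 × 58 × 0.75 × 23 = 450.2 kip.
Governing: weld metal.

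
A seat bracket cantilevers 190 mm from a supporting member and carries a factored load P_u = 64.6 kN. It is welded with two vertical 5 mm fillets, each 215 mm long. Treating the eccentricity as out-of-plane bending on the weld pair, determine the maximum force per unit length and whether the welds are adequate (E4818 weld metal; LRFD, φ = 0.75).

f_max ≈ 811 N/mm; NOT adequate

E48XX → F_EXX = 480 MPa.
L_w = 2 × 215 = 430 mm; section modulus (unit throat) S = 2 × L²/6 = 15410 mm².
Direct shear f_v = P/L_w = 64.6×10³/430 = 150.2 N/mm.
Moment M = P × e = 64.6×10³ × 190 = 12274000 N·mm; bending f_b = M/S = 796.6 N/mm.
f_max = √(f_v² + f_b²) = √(150.2² + 796.6²) = 810.6 N/mm.
φr_n = 0.75 × 0.6 × 480 × (0.707 × 5) = 763.6 N/mm → NOT adequate.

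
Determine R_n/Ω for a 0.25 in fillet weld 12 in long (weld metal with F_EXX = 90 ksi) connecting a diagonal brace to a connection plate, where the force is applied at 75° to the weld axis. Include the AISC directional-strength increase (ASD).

t_e = 0.707 × 0.25 = 0.1767 in; A_we = 0.1767 × 12 = 2.121 in².
Directional factor: 1.0 + 0.5 sin^1.5(75°) = 1.475.
F_nw = 0.6 × 90 × 1.475 = 79.63 ksi.
R_n/Ω = (79.63 × 2.121) / 2.0 = 84.45 kip.

R_n/Ω ≈ 84.4 kip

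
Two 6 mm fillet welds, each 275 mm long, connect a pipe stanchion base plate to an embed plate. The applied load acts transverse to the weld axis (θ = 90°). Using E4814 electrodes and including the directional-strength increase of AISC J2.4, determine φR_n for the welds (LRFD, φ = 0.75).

φR_n ≈ 756 kN

E48XX → F_EXX = 480 MPa.
t_e = 0.707 × 6 = 4.242 mm; A_we = 4.242 × 550 = 2333 mm².
Directional factor: 1.0 + 0.5 sin^1.5(90°) = 1.5.
F_nw = 0.6 × 480 × 1.5 = 432 MPa.
φR_n = 0.75 × 432 × 2333 × 10⁻³ = 755.9 kN.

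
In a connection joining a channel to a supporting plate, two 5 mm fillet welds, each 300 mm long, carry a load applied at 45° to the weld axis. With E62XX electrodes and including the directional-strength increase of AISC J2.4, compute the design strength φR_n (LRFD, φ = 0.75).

E62XX → F_EXX = 620 MPa.
t_e = 0.707 × 5 = 3.535 mm; A_we = 3.535 × 600 = 2121 mm².
Directional factor: 1.0 + 0.5 sin^1.5(45°) = 1.297.
F_nw = 0.6 × 620 × 1.297 = 482.6 MPa.
φR_n = 0.75 × 482.6 × 2121 × 10⁻³ = 767.7 kN.

φR_n ≈ 768 kN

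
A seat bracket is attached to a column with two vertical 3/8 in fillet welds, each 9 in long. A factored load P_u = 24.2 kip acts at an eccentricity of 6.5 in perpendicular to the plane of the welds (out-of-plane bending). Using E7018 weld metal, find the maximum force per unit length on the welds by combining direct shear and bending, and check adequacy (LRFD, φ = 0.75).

E70XX → F_EXX = 70 ksi.
L_w = 2 × 9 = 18 in; section modulus (unit throat) S = 2 × L²/6 = 27 in².
Direct shear f_v = P/L_w = 24.2/18 = 1.344 kip/in.
Moment M = P × e = 24.2 × 6.5 = 157.3 kip·in; bending f_b = M/S = 5.826 kip/in.
f_max = √(f_v² + f_b²) = √(1.344² + 5.826²) = 5.979 kip/in.
φr_n = 0.75 × 0.6 × 70 × (0.707 × 0.375) = 8.351 kip/in → adequate.

f_max ≈ 5.98 kip/in; adequate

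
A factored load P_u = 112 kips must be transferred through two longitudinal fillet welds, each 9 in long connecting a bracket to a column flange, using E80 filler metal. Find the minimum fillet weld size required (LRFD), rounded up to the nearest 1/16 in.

w = 1/4 in

E80XX → F_EXX = 80 ksi.
Total weld length L = 18 in.
Required throat t_e = P_u / (φ × 0.6 F_EXX × L) = 112 / (0.75 × 0.6 × 80 × 18) = 0.1728 in.
Required leg w = t_e / 0.707 = 0.2445 in → use 1/4 in.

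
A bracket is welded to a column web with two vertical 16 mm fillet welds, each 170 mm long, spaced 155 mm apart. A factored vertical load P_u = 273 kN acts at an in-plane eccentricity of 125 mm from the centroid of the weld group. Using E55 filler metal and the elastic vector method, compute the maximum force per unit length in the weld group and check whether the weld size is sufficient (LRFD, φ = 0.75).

E55XX → F_EXX = 550 MPa.
Total weld length L_w = 340 mm. Treat welds as unit-width lines.
Polar moment about centroid: J = 2[d³/12 + d(b/2)²] = 2[170³/12 + 170×77.5²] = 2861000 mm³.
Direct shear f_v = P/L_w = 273×10³ / 340 = 802.9 N/mm (vertical).
Torsion M = P·e = 273×10³ × 125 = 34125000 N·mm.
Critical point at (x, y) = (77.5, 85) from centroid. f_tx = M·y/J = 1014 N/mm; f_ty = M·x/J = 924.4 N/mm.
Resultant f_max = √[f_tx² + (f_v + f_ty)²] = √[1014² + (802.9 + 924.4)²] = 2003 N/mm.
Capacity per unit length: φr_n = 0.75 × 0.6 × 550 × (0.707 × 16) = 2800 N/mm.
2003 ≤ 2800 → adequate.

f_max ≈ 2000 N/mm; adequate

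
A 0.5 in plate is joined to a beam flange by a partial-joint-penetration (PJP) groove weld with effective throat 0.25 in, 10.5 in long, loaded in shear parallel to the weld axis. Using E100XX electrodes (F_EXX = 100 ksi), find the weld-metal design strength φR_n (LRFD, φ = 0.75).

φR_n ≈ 118 kips

Effective throat (given) t_e = 0.25 in.
A_we = 0.25 × 10.5 = 2.625 in².
F_nw = 0.6 F_EXX = 60 ksi.
φR_n = 0.75 × 60 × 2.625 = 118.1 kips.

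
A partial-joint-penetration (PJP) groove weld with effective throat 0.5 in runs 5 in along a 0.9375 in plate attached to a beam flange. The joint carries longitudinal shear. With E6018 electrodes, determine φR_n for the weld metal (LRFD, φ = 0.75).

φR_n ≈ 67.5 kip

E60XX → F_EXX = 60 ksi.
Effective throat (given) t_e = 0.5 in.
A_we = 0.5 × 5 = 2.5 in².
F_nw = 0.6 F_EXX = 36 ksi.
φR_n = 0.75 × 36 × 2.5 = 67.5 kip.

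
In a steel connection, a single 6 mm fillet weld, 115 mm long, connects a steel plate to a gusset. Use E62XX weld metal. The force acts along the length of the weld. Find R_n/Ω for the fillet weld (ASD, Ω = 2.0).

R_n/Ω ≈ 90.7 kN

E62XX → F_EXX = 620 MPa.
Effective throat t_e = 0.707 × 6 = 4.242 mm.
Total length L = 115 mm; A_we = 4.242 × 115 = 487.8 mm².
F_nw = 0.6 F_EXX = 0.6 × 620 = 372 MPa.
R_n = 372 × 487.8 × 10⁻³ = 181.5 kN; R_n/Ω = 181.5/2.0 = 90.74 kN.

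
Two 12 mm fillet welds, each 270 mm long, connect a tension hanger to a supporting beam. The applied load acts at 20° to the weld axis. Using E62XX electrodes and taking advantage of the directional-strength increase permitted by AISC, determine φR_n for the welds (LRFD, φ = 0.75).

φR_n ≈ 1410 kN

E62XX → F_EXX = 620 MPa.
t_e = 0.707 × 12 = 8.484 mm; A_we = 8.484 × 540 = 4581 mm².
Directional factor: 1.0 + 0.5 sin^1.5(20°) = 1.1.
F_nw = 0.6 × 620 × 1.1 = 409.2 MPa.
φR_n = 0.75 × 409.2 × 4581 × 10⁻³ = 1406 kN.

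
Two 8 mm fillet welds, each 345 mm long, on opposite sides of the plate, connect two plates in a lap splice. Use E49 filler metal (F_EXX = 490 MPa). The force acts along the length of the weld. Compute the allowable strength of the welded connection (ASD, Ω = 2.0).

R_n/Ω ≈ 574 kN

Effective throat t_e = 0.707 × 8 = 5.656 mm.
Total length L = 690 mm; A_we = 5.656 × 690 = 3903 mm².
F_nw = 0.6 F_EXX = 0.6 × 490 = 294 MPa.
R_n = 294 × 3903 × 10⁻³ = 1147 kN; R_n/Ω = 1147/2.0 = 573.7 kN.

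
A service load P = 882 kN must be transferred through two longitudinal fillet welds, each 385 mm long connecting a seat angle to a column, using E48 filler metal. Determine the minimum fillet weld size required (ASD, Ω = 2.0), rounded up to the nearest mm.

w = 12 mm

E48XX → F_EXX = 480 MPa.
Total weld length L = 770 mm.
Required throat t_e = P × Ω / (0.6 F_EXX × L) = 882 × 2.0 / (0.6 × 480 × 770 × 10⁻³) = 7.955 mm.
Required leg w = t_e / 0.707 = 11.25 mm → use 12 mm.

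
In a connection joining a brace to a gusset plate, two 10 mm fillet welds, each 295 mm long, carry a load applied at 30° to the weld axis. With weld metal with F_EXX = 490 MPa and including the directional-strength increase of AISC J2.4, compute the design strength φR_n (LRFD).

φR_n ≈ 1080 kN

t_e = 0.707 × 10 = 7.07 mm; A_we = 7.07 × 590 = 4171 mm².
Directional factor: 1.0 + 0.5 sin^1.5(30°) = 1.177.
F_nw = 0.6 × 490 × 1.177 = 346 MPa.
φR_n = 0.75 × 346 × 4171 × 10⁻³ = 1082 kN.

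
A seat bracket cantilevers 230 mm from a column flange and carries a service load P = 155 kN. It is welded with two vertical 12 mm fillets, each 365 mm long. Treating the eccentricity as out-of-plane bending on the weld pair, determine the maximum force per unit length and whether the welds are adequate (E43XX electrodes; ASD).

E43XX → F_EXX = 430 MPa.
L_w = 2 × 365 = 730 mm; section modulus (unit throat) S = 2 × L²/6 = 44410 mm².
Direct shear f_v = P/L_w = 155×10³/730 = 212.3 N/mm.
Moment M = P × e = 155×10³ × 230 = 35650000 N·mm; bending f_b = M/S = 802.8 N/mm.
f_max = √(f_v² + f_b²) = √(212.3² + 802.8²) = 830.4 N/mm.
r_n/Ω = (1/2.0) × 0.6 × 430 × (0.707 × 12) = 1094 N/mm → adequate.

f_max ≈ 830 N/mm; adequate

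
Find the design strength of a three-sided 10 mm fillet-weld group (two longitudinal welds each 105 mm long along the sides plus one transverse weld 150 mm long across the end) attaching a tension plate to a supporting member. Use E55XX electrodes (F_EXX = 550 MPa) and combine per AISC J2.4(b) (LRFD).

φR_n ≈ 706 kN

t_e = 0.707 × 10 = 7.07 mm.
R_nwl = 0.6 × 550 × 7.07 × 210 × 10⁻³ = 490 kN (longitudinal, 2 welds).
R_nwt = 0.6 × 550 × 7.07 × 150 × 10⁻³ = 350 kN (transverse, base value).
(i) R_nwl + R_nwt = 839.9 kN; (ii) 0.85 R_nwl + 1.5 R_nwt = 941.4 kN.
R_n = max = 941.4 kN [governs: (ii)]; φR_n = 706.1 kN.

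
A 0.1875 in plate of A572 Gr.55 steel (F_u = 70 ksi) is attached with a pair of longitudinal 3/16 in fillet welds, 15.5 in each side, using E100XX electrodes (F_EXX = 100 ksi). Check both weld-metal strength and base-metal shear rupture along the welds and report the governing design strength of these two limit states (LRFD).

t_e = 0.707 × 0.1875 = 0.1326 in; L = 31 in.
Weld metal: φR_n = 0.75 × 0.6 × 100 × 0.1326 × 31 = 184.9 kip.
Base metal (shear rupture): φR_n = 0.75 × 0.6 × 70 × 0.1875 × 31 = 183.1 kip.
Governing: base-metal shear rupture.

φR_n ≈ 183 kip (base-metal shear rupture governs)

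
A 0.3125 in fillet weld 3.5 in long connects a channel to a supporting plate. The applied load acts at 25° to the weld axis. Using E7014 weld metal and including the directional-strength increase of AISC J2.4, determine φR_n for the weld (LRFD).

φR_n ≈ 27.7 kip

E70XX → F_EXX = 70 ksi.
t_e = 0.707 × 0.3125 = 0.2209 in; A_we = 0.2209 × 3.5 = 0.7733 in².
Directional factor: 1.0 + 0.5 sin^1.5(25°) = 1.137.
F_nw = 0.6 × 70 × 1.137 = 47.77 ksi.
φR_n = 0.75 × 47.77 × 0.7733 = 27.7 kip.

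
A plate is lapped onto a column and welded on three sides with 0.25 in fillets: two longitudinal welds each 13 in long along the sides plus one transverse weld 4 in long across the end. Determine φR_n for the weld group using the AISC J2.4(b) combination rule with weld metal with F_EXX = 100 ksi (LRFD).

t_e = 0.707 × 0.25 = 0.1767 in.
R_nwl = 0.6 × 100 × 0.1767 × 26 = 275.7 kips (longitudinal, 2 welds).
R_nwt = 0.6 × 100 × 0.1767 × 4 = 42.42 kips (transverse, base value).
(i) R_nwl + R_nwt = 318.1 kips; (ii) 0.85 R_nwl + 1.5 R_nwt = 298 kips.
R_n = max = 318.1 kips [governs: (i)]; φR_n = 238.6 kips.

φR_n ≈ 239 kips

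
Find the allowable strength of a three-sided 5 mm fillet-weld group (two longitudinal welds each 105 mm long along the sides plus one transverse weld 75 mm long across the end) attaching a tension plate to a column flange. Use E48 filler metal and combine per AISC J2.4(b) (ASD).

E48XX → F_EXX = 480 MPa.
t_e = 0.707 × 5 = 3.535 mm.
R_nwl = 0.6 × 480 × 3.535 × 210 × 10⁻³ = 213.8 kN (longitudinal, 2 welds).
R_nwt = 0.6 × 480 × 3.535 × 75 × 10⁻³ = 76.36 kN (transverse, base value).
(i) R_nwl + R_nwt = 290.2 kN; (ii) 0.85 R_nwl + 1.5 R_nwt = 296.3 kN.
R_n = max = 296.3 kN [governs: (ii)]; R_n/Ω = 148.1 kN.

R_n/Ω ≈ 148 kN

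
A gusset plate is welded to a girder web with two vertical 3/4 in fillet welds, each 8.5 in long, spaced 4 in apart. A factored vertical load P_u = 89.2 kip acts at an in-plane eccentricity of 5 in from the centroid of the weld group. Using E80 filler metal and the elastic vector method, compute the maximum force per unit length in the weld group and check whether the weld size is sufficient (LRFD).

f_max ≈ 15.3 kip/in; adequate

E80XX → F_EXX = 80 ksi.
Total weld length L_w = 17 in. Treat welds as unit-width lines.
Polar moment about centroid: J = 2[d³/12 + d(b/2)²] = 2[8.5³/12 + 8.5×2²] = 170.4 in³.
Direct shear f_v = P/L_w = 89.2 / 17 = 5.247 kip/in (vertical).
Torsion M = P·e = 89.2 × 5 = 446 kip·in.
Critical point at (x, y) = (2, 4.25) from centroid. f_tx = M·y/J = 11.13 kip/in; f_ty = M·x/J = 5.236 kip/in.
Resultant f_max = √[f_tx² + (f_v + f_ty)²] = √[11.13² + (5.247 + 5.236)²] = 15.29 kip/in.
Capacity per unit length: φr_n = 0.75 × 0.6 × 80 × (0.707 × 0.75) = 19.09 kip/in.
15.29 ≤ 19.09 → adequate.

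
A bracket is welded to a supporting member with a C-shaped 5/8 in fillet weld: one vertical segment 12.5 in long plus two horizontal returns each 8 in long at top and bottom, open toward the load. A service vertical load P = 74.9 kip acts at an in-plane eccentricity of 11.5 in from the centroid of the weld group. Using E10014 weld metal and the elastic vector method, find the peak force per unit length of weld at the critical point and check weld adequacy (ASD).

E100XX → F_EXX = 100 ksi.
Total weld length L_w = 28.5 in. Treat welds as unit-width lines.
Centroid: x̄ = 2×8×4 / 28.5 = 2.246 in from the vertical weld.
Polar moment about centroid: J = I_x + I_y = [12.5³/12 + 2×8×6.25²] + [12.5×2.246² + 2(8³/12 + 8×1.754²)] = 985.4 in³.
Direct shear f_v = P/L_w = 74.9 / 28.5 = 2.628 kip/in (vertical).
Torsion M = P·e = 74.9 × 11.5 = 861.35 kip·in.
Critical point at (x, y) = (5.754, 6.25) from centroid. f_tx = M·y/J = 5.463 kip/in; f_ty = M·x/J = 5.03 kip/in.
Resultant f_max = √[f_tx² + (f_v + f_ty)²] = √[5.463² + (2.628 + 5.03)²] = 9.407 kip/in.
Capacity per unit length: r_n/Ω = (1/2.0) × 0.6 × 100 × (0.707 × 0.625) = 13.26 kip/in.
9.407 ≤ 13.26 → adequate.

f_max ≈ 9.41 kip/in; adequate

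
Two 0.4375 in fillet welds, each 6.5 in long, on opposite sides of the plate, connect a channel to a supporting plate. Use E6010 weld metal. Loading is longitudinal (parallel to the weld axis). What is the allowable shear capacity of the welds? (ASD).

E60XX → F_EXX = 60 ksi.
Effective throat t_e = 0.707 × 0.4375 = 0.3093 in.
Total length L = 13 in; A_we = 0.3093 × 13 = 4.021 in².
F_nw = 0.6 F_EXX = 0.6 × 60 = 36 ksi.
R_n = 36 × 4.021 = 144.8 kips; R_n/Ω = 144.8/2.0 = 72.38 kips.

R_n/Ω ≈ 72.4 kips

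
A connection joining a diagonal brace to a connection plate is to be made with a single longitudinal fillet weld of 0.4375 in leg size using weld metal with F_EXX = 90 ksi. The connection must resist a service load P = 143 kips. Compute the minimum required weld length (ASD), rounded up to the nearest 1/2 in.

Throat t_e = 0.707 × 0.4375 = 0.3093 in.
r_n/Ω = (0.6 × 90 × 0.3093) / 2.0 = 8.351 kip/in.
L_req = P / (r_n/Ω) = 143 / 8.351 = 17.12 in total.
Round up → use L = 17.5 in.

L = 17.5 in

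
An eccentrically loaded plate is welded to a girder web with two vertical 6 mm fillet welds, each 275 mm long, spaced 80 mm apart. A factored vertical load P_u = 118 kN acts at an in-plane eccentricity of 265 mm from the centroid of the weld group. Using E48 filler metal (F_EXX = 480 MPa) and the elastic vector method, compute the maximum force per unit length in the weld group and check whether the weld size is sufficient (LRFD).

Total weld length L_w = 550 mm. Treat welds as unit-width lines.
Polar moment about centroid: J = 2[d³/12 + d(b/2)²] = 2[275³/12 + 275×40²] = 4346000 mm³.
Direct shear f_v = P/L_w = 118×10³ / 550 = 214.5 N/mm (vertical).
Torsion M = P·e = 118×10³ × 265 = 31270000 N·mm.
Critical point at (x, y) = (40, 137.5) from centroid. f_tx = M·y/J = 989.3 N/mm; f_ty = M·x/J = 287.8 N/mm.
Resultant f_max = √[f_tx² + (f_v + f_ty)²] = √[989.3² + (214.5 + 287.8)²] = 1110 N/mm.
Capacity per unit length: φr_n = 0.75 × 0.6 × 480 × (0.707 × 6) = 916.3 N/mm.
1110 > 916.3 → NOT adequate.

f_max ≈ 1110 N/mm; NOT adequate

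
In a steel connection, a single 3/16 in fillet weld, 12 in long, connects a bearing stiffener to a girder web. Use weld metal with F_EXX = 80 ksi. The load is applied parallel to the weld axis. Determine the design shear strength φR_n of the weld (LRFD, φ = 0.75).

φR_n ≈ 57.3 kip

Effective throat t_e = 0.707 × 0.1875 = 0.1326 in.
Total length L = 12 in; A_we = 0.1326 × 12 = 1.591 in².
F_nw = 0.6 F_EXX = 0.6 × 80 = 48 ksi.
φR_n = 0.75 × 48 × 1.591 = 57.27 kip.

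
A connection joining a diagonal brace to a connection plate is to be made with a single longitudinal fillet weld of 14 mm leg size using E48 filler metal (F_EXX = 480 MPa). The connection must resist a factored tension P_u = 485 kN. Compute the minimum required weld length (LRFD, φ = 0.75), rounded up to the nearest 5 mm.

L = 230 mm

Throat t_e = 0.707 × 14 = 9.898 mm.
φr_n = 0.75 × 0.6 × 480 × 9.898 × 10⁻³ = 2.138 kN/mm.
L_req = P_u / φr_n = 485 / 2.138 = 226.9 mm total.
Round up → use L = 230 mm.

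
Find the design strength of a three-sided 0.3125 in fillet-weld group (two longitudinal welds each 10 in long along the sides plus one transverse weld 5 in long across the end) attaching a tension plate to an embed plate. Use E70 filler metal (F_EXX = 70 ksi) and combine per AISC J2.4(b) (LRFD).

t_e = 0.707 × 0.3125 = 0.2209 in.
R_nwl = 0.6 × 70 × 0.2209 × 20 = 185.6 kip (longitudinal, 2 welds).
R_nwt = 0.6 × 70 × 0.2209 × 5 = 46.4 kip (transverse, base value).
(i) R_nwl + R_nwt = 232 kip; (ii) 0.85 R_nwl + 1.5 R_nwt = 227.3 kip.
R_n = max = 232 kip [governs: (i)]; φR_n = 174 kip.

φR_n ≈ 174 kip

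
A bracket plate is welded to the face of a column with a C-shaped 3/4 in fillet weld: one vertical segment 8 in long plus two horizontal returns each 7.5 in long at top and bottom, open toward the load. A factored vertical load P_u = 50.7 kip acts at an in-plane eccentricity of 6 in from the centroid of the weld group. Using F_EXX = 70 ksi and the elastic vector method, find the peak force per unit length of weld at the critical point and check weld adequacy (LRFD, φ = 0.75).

Total weld length L_w = 23 in. Treat welds as unit-width lines.
Centroid: x̄ = 2×7.5×3.75 / 23 = 2.446 in from the vertical weld.
Polar moment about centroid: J = I_x + I_y = [8³/12 + 2×7.5×4²] + [8×2.446² + 2(7.5³/12 + 7.5×1.304²)] = 426.3 in³.
Direct shear f_v = P/L_w = 50.7 / 23 = 2.204 kip/in (vertical).
Torsion M = P·e = 50.7 × 6 = 304.2 kip·in.
Critical point at (x, y) = (5.054, 4) from centroid. f_tx = M·y/J = 2.854 kip/in; f_ty = M·x/J = 3.606 kip/in.
Resultant f_max = √[f_tx² + (f_v + f_ty)²] = √[2.854² + (2.204 + 3.606)²] = 6.474 kip/in.
Capacity per unit length: φr_n = 0.75 × 0.6 × 70 × (0.707 × 0.75) = 16.7 kip/in.
6.474 ≤ 16.7 → adequate.

f_max ≈ 6.47 kip/in; adequate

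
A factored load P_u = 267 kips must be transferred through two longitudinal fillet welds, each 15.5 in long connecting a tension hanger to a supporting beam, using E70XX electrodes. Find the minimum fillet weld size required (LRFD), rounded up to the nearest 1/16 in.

E70XX → F_EXX = 70 ksi.
Total weld length L = 31 in.
Required throat t_e = P_u / (φ × 0.6 F_EXX × L) = 267 / (0.75 × 0.6 × 70 × 31) = 0.2734 in.
Required leg w = t_e / 0.707 = 0.3867 in → use 7/16 in.

w = 7/16 in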